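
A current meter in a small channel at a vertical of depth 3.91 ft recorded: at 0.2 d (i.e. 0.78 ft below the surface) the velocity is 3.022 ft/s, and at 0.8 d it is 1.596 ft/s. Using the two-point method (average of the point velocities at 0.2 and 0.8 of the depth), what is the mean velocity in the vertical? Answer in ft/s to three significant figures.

v̄ = (3.022 + 1.596) / 2 = 2.309 ft/s

2.31 ft/s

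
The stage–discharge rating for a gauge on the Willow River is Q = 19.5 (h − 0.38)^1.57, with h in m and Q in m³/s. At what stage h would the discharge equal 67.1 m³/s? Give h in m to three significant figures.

h − h₀ = (Q/C)^(1/b) = (67.1/19.5)^(1/1.57) = 2.197 m
h = 0.38 + 2.197 = 2.577 m

2.58 m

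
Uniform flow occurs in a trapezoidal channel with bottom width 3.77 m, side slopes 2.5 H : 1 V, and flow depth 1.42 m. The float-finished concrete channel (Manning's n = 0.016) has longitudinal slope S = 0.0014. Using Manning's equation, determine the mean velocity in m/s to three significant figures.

2.20 m/s

A = (b + z·y)·y = (3.77 + 2.5×1.42)×1.42 = 10.39 m²
P = b + 2y√(1+z²) = 3.77 + 2×1.42×√(1+2.5²) = 11.42 m
R = A/P = 10.39/11.42 = 0.9104 m
Q = (1/n)·A·R^(2/3)·S^(1/2) = (1/0.016) × 10.39 × 0.9104^(2/3) × 0.0014^(1/2) = 22.83 m³/s
V = Q/A = 22.83/10.39 = 2.197 m/s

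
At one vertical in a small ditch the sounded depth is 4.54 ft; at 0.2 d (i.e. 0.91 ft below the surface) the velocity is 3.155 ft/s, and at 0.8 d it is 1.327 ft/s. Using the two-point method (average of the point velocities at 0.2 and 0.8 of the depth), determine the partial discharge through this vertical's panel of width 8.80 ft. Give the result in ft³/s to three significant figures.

89.5 ft³/s

v̄ = (3.155 + 1.327) / 2 = 2.241 ft/s
q = v̄ × d × w = 2.241 × 4.54 × 8.80 = 89.53 ft³/s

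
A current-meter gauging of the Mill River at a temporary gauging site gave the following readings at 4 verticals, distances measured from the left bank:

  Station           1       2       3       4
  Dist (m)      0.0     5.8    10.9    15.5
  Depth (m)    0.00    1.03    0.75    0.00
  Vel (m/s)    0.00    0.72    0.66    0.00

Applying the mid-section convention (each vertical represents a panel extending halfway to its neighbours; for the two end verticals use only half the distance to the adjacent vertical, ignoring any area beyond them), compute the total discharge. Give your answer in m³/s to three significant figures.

w_2 = (10.9 − 0.0)/2 = 5.45 m; q_2 = 0.72 × 1.03 × 5.45 = 4.042 m³/s
w_3 = (15.5 − 5.8)/2 = 4.85 m; q_3 = 0.66 × 0.75 × 4.85 = 2.401 m³/s
Stations 1, 4 contribute zero (depth or velocity is 0).
Q = Σ qᵢ = 6.442 m³/s

6.44 m³/s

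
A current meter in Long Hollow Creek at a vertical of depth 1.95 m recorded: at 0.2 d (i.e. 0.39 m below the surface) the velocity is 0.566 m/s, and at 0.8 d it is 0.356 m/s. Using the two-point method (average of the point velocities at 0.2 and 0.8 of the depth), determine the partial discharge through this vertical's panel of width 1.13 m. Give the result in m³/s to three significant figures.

1.02 m³/s

v̄ = (0.566 + 0.356) / 2 = 0.4610 m/s
q = v̄ × d × w = 0.4610 × 1.95 × 1.13 = 1.016 m³/s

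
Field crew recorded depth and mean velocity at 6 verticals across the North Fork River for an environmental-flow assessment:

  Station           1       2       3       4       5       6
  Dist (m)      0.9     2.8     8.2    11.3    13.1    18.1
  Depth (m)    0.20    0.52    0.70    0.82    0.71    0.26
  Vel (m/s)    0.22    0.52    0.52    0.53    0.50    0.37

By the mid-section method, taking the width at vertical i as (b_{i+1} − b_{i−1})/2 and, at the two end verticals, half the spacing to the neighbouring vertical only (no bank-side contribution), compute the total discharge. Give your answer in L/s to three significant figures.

w_1 = (2.8 − 0.9)/2 = 0.95 m; q_1 = 0.22 × 0.20 × 0.95 = 0.04180 m³/s
w_2 = (8.2 − 0.9)/2 = 3.65 m; q_2 = 0.52 × 0.52 × 3.65 = 0.9870 m³/s
w_3 = (11.3 − 2.8)/2 = 4.25 m; q_3 = 0.52 × 0.70 × 4.25 = 1.547 m³/s
w_4 = (13.1 − 8.2)/2 = 2.45 m; q_4 = 0.53 × 0.82 × 2.45 = 1.065 m³/s
w_5 = (18.1 − 11.3)/2 = 3.4 m; q_5 = 0.50 × 0.71 × 3.4 = 1.207 m³/s
w_6 = (18.1 − 13.1)/2 = 2.5 m; q_6 = 0.37 × 0.26 × 2.5 = 0.2405 m³/s
Q = Σ qᵢ = 5.088 m³/s
= 5.088 × 1000 = 5088 L/s

5090 L/s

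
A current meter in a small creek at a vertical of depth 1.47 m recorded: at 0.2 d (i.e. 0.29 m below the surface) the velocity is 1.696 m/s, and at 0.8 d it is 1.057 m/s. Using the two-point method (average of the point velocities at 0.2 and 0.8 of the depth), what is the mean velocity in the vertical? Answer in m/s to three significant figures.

v̄ = (1.696 + 1.057) / 2 = 1.377 m/s

1.38 m/s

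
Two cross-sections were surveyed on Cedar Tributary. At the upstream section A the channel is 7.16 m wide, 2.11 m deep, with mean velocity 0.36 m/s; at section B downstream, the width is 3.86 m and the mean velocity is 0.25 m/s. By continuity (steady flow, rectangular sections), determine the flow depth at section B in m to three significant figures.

5.64 m

Q = A₁V₁ = (7.16×2.11) × 0.36 = 5.439 m³/s
d₂ = Q/(b₂ V₂) = 5.439/(3.86×0.25) = 5.636 m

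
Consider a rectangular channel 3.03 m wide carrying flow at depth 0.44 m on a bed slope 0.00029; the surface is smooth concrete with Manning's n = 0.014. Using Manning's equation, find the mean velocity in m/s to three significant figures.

0.594 m/s

A = b·y = 3.03 × 0.44 = 1.333 m²
P = b + 2y = 3.03 + 2×0.44 = 3.910 m
R = A/P = 1.333/3.910 = 0.3410 m
Q = (1/n)·A·R^(2/3)·S^(1/2) = (1/0.014) × 1.333 × 0.3410^(2/3) × 0.00029^(1/2) = 0.7915 m³/s
V = Q/A = 0.7915/1.333 = 0.5937 m/s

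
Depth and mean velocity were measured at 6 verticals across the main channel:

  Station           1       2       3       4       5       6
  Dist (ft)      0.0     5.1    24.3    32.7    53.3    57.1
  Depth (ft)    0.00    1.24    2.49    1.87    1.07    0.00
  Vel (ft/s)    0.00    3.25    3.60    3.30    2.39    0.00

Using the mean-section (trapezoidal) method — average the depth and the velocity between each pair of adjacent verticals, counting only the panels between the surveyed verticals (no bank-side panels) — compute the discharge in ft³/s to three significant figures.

280 ft³/s

Panel 1-2: Δb = 5.1 ft, d̄ = (0.00+1.24)/2 = 0.62, v̄ = (0.00+3.25)/2 = 1.625 → q = 5.1×0.62×1.625 = 5.138 ft³/s
Panel 2-3: Δb = 19.2 ft, d̄ = (1.24+2.49)/2 = 1.865, v̄ = (3.25+3.60)/2 = 3.425 → q = 19.2×1.865×3.425 = 122.6 ft³/s
Panel 3-4: Δb = 8.4 ft, d̄ = (2.49+1.87)/2 = 2.18, v̄ = (3.60+3.30)/2 = 3.45 → q = 8.4×2.18×3.45 = 63.18 ft³/s
Panel 4-5: Δb = 20.6 ft, d̄ = (1.87+1.07)/2 = 1.47, v̄ = (3.30+2.39)/2 = 2.845 → q = 20.6×1.47×2.845 = 86.15 ft³/s
Panel 5-6: Δb = 3.8 ft, d̄ = (1.07+0.00)/2 = 0.535, v̄ = (2.39+0.00)/2 = 1.195 → q = 3.8×0.535×1.195 = 2.429 ft³/s
Q = Σ q = 279.5 ft³/s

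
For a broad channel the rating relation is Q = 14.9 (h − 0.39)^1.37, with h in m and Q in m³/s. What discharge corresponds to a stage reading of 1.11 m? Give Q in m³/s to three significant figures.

9.50 m³/s

Q = 14.9 × (1.11 − 0.39)^1.37 = 14.9 × 0.72^1.37 = 9.500 m³/s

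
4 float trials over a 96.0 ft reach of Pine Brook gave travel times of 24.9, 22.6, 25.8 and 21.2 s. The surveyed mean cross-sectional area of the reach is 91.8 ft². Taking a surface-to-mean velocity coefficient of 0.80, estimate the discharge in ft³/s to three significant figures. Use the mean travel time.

298 ft³/s

t̄ = (24.9 + 22.6 + 25.8 + 21.2) / 4 = 23.625 s
v_surface = L / t̄ = 96.0 / 23.625 = 4.063 ft/s
v_mean = 0.80 × 4.063 = 3.251 ft/s
Q = A × v_mean = 91.8 × 3.251 = 298.4 ft³/s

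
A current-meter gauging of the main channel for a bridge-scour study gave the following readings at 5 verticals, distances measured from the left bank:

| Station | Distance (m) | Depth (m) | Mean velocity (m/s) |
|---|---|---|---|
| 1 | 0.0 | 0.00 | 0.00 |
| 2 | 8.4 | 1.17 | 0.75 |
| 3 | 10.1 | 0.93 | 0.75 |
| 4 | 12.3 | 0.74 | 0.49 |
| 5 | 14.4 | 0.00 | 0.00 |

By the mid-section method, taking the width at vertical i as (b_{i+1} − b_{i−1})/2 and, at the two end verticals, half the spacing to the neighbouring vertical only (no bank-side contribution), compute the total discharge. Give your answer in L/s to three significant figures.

6570 L/s

w_2 = (10.1 − 0.0)/2 = 5.05 m; q_2 = 0.75 × 1.17 × 5.05 = 4.431 m³/s
w_3 = (12.3 − 8.4)/2 = 1.95 m; q_3 = 0.75 × 0.93 × 1.95 = 1.360 m³/s
w_4 = (14.4 − 10.1)/2 = 2.15 m; q_4 = 0.49 × 0.74 × 2.15 = 0.7796 m³/s
Stations 1, 5 contribute zero (depth or velocity is 0).
Q = Σ qᵢ = 6.571 m³/s
= 6.571 × 1000 = 6571 L/s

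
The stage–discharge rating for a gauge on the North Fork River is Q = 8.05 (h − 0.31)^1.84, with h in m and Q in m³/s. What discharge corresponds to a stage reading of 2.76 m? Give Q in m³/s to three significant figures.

Q = 8.05 × (2.76 − 0.31)^1.84 = 8.05 × 2.45^1.84 = 41.87 m³/s

41.9 m³/s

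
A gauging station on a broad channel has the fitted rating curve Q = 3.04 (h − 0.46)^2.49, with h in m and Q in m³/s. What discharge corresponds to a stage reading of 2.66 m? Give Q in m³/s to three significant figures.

21.7 m³/s

Q = 3.04 × (2.66 − 0.46)^2.49 = 3.04 × 2.2^2.49 = 21.65 m³/s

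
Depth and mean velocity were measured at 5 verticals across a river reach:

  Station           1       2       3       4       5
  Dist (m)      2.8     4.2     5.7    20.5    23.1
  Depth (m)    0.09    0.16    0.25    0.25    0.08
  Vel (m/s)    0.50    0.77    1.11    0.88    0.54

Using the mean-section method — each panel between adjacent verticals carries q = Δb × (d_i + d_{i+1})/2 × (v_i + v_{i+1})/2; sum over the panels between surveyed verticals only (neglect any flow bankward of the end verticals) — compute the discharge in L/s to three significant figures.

Panel 1-2: Δb = 1.4 m, d̄ = (0.09+0.16)/2 = 0.125, v̄ = (0.50+0.77)/2 = 0.635 → q = 1.4×0.125×0.635 = 0.1111 m³/s
Panel 2-3: Δb = 1.5 m, d̄ = (0.16+0.25)/2 = 0.205, v̄ = (0.77+1.11)/2 = 0.94 → q = 1.5×0.205×0.94 = 0.2891 m³/s
Panel 3-4: Δb = 14.8 m, d̄ = (0.25+0.25)/2 = 0.25, v̄ = (1.11+0.88)/2 = 0.995 → q = 14.8×0.25×0.995 = 3.682 m³/s
Panel 4-5: Δb = 2.6 m, d̄ = (0.25+0.08)/2 = 0.165, v̄ = (0.88+0.54)/2 = 0.71 → q = 2.6×0.165×0.71 = 0.3046 m³/s
Q = Σ q = 4.386 m³/s
= 4.386 × 1000 = 4386 L/s

4390 L/s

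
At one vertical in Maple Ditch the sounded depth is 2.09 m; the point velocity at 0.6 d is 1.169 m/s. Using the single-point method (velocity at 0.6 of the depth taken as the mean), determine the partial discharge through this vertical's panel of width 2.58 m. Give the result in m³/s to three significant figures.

v̄ = v₀.₆ = 1.169 m/s
q = v̄ × d × w = 1.169 × 2.09 × 2.58 = 6.303 m³/s

6.30 m³/s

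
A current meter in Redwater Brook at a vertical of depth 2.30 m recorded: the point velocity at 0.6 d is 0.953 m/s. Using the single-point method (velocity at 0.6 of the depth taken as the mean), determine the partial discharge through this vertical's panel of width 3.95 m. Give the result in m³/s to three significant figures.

8.66 m³/s

v̄ = v₀.₆ = 0.953 m/s
q = v̄ × d × w = 0.9530 × 2.30 × 3.95 = 8.658 m³/s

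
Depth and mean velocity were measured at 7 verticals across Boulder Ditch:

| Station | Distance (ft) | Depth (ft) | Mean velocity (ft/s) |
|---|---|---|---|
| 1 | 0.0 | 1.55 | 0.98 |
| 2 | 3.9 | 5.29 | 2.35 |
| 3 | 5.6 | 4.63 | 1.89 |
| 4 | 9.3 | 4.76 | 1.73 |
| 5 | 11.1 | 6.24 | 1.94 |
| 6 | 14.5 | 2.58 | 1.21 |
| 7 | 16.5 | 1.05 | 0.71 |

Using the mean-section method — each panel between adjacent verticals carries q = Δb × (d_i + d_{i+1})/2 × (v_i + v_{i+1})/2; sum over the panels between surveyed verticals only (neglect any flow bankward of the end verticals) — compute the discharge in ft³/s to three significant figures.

Panel 1-2: Δb = 3.9 ft, d̄ = (1.55+5.29)/2 = 3.42, v̄ = (0.98+2.35)/2 = 1.665 → q = 3.9×3.42×1.665 = 22.21 ft³/s
Panel 2-3: Δb = 1.7 ft, d̄ = (5.29+4.63)/2 = 4.96, v̄ = (2.35+1.89)/2 = 2.12 → q = 1.7×4.96×2.12 = 17.88 ft³/s
Panel 3-4: Δb = 3.7 ft, d̄ = (4.63+4.76)/2 = 4.695, v̄ = (1.89+1.73)/2 = 1.81 → q = 3.7×4.695×1.81 = 31.44 ft³/s
Panel 4-5: Δb = 1.8 ft, d̄ = (4.76+6.24)/2 = 5.5, v̄ = (1.73+1.94)/2 = 1.835 → q = 1.8×5.5×1.835 = 18.17 ft³/s
Panel 5-6: Δb = 3.4 ft, d̄ = (6.24+2.58)/2 = 4.41, v̄ = (1.94+1.21)/2 = 1.575 → q = 3.4×4.41×1.575 = 23.62 ft³/s
Panel 6-7: Δb = 2 ft, d̄ = (2.58+1.05)/2 = 1.815, v̄ = (1.21+0.71)/2 = 0.96 → q = 2×1.815×0.96 = 3.485 ft³/s
Q = Σ q = 116.8 ft³/s

117 ft³/s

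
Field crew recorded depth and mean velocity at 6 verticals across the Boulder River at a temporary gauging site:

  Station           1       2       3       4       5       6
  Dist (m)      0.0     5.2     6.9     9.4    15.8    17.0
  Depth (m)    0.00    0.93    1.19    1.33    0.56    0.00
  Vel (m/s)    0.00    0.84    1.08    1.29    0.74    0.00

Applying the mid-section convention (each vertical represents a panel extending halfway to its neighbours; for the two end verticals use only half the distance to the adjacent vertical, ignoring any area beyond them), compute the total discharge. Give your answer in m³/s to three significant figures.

14.6 m³/s

w_2 = (6.9 − 0.0)/2 = 3.45 m; q_2 = 0.84 × 0.93 × 3.45 = 2.695 m³/s
w_3 = (9.4 − 5.2)/2 = 2.1 m; q_3 = 1.08 × 1.19 × 2.1 = 2.699 m³/s
w_4 = (15.8 − 6.9)/2 = 4.45 m; q_4 = 1.29 × 1.33 × 4.45 = 7.635 m³/s
w_5 = (17.0 − 9.4)/2 = 3.8 m; q_5 = 0.74 × 0.56 × 3.8 = 1.575 m³/s
Stations 1, 6 contribute zero (depth or velocity is 0).
Q = Σ qᵢ = 14.60 m³/s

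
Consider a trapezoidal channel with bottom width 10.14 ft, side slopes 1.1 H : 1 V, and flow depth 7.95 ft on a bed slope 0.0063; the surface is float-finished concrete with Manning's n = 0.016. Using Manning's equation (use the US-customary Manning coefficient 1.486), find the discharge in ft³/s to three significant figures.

2990 ft³/s

A = (b + z·y)·y = (10.14 + 1.1×7.95)×7.95 = 150.1 ft²
P = b + 2y√(1+z²) = 10.14 + 2×7.95×√(1+1.1²) = 33.78 ft
R = A/P = 150.1/33.78 = 4.445 ft
Q = (1.486/n)·A·R^(2/3)·S^(1/2) = (1.486/0.016) × 150.1 × 4.445^(2/3) × 0.0063^(1/2) = 2992 ft³/s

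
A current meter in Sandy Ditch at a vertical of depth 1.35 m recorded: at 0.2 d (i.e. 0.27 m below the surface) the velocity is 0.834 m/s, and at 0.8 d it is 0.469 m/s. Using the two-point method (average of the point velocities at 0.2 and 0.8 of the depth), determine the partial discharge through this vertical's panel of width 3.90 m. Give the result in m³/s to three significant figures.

3.43 m³/s

v̄ = (0.834 + 0.469) / 2 = 0.6515 m/s
q = v̄ × d × w = 0.6515 × 1.35 × 3.90 = 3.430 m³/s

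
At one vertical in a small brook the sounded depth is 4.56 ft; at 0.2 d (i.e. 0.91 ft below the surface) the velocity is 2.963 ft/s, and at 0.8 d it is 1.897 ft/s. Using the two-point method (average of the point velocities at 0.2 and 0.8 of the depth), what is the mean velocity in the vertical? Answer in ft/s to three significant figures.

v̄ = (2.963 + 1.897) / 2 = 2.430 ft/s

2.43 ft/s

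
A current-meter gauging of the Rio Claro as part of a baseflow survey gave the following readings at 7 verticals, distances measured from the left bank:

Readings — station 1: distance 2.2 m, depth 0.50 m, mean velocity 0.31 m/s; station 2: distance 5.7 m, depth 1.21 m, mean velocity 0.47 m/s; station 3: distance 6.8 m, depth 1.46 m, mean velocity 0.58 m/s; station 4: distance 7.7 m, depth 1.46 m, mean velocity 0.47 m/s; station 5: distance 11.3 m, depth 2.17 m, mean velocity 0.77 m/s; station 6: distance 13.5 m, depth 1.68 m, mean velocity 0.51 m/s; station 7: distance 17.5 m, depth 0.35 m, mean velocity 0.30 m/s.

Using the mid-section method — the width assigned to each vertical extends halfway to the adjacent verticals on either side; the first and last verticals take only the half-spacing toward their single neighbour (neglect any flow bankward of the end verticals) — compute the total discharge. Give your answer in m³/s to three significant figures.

11.7 m³/s

w_1 = (5.7 − 2.2)/2 = 1.75 m; q_1 = 0.31 × 0.50 × 1.75 = 0.2713 m³/s
w_2 = (6.8 − 2.2)/2 = 2.3 m; q_2 = 0.47 × 1.21 × 2.3 = 1.308 m³/s
w_3 = (7.7 − 5.7)/2 = 1 m; q_3 = 0.58 × 1.46 × 1 = 0.8468 m³/s
w_4 = (11.3 − 6.8)/2 = 2.25 m; q_4 = 0.47 × 1.46 × 2.25 = 1.544 m³/s
w_5 = (13.5 − 7.7)/2 = 2.9 m; q_5 = 0.77 × 2.17 × 2.9 = 4.846 m³/s
w_6 = (17.5 − 11.3)/2 = 3.1 m; q_6 = 0.51 × 1.68 × 3.1 = 2.656 m³/s
w_7 = (17.5 − 13.5)/2 = 2 m; q_7 = 0.30 × 0.35 × 2 = 0.2100 m³/s
Q = Σ qᵢ = 11.68 m³/s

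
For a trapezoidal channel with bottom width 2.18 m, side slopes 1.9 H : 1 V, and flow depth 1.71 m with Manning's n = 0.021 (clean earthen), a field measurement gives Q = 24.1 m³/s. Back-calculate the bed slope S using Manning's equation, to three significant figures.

A = (b + z·y)·y = (2.18 + 1.9×1.71)×1.71 = 9.284 m²
P = b + 2y√(1+z²) = 2.18 + 2×1.71×√(1+1.9²) = 9.523 m
R = A/P = 9.284/9.523 = 0.9749 m
S = (Q·n / (1·A·R^(2/3)))² = (24.1×0.021 / (1×9.284×0.9832))² = 0.003075

0.00307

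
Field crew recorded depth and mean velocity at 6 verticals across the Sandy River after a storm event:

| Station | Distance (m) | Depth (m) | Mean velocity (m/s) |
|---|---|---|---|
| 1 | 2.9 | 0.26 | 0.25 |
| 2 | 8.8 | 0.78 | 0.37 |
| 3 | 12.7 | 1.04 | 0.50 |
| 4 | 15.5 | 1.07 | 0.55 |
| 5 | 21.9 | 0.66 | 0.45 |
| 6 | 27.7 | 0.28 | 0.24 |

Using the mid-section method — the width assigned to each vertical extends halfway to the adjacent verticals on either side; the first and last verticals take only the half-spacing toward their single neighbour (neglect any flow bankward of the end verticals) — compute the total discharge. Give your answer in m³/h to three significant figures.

w_1 = (8.8 − 2.9)/2 = 2.95 m; q_1 = 0.25 × 0.26 × 2.95 = 0.1918 m³/s
w_2 = (12.7 − 2.9)/2 = 4.9 m; q_2 = 0.37 × 0.78 × 4.9 = 1.414 m³/s
w_3 = (15.5 − 8.8)/2 = 3.35 m; q_3 = 0.50 × 1.04 × 3.35 = 1.742 m³/s
w_4 = (21.9 − 12.7)/2 = 4.6 m; q_4 = 0.55 × 1.07 × 4.6 = 2.707 m³/s
w_5 = (27.7 − 15.5)/2 = 6.1 m; q_5 = 0.45 × 0.66 × 6.1 = 1.812 m³/s
w_6 = (27.7 − 21.9)/2 = 2.9 m; q_6 = 0.24 × 0.28 × 2.9 = 0.1949 m³/s
Q = Σ qᵢ = 8.062 m³/s
= 8.062 × 3600 = 29020 m³/h

29000 m³/h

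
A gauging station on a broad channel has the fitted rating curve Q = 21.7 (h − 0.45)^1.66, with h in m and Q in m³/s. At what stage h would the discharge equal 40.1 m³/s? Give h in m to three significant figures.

h − h₀ = (Q/C)^(1/b) = (40.1/21.7)^(1/1.66) = 1.448 m
h = 0.45 + 1.448 = 1.898 m

1.90 m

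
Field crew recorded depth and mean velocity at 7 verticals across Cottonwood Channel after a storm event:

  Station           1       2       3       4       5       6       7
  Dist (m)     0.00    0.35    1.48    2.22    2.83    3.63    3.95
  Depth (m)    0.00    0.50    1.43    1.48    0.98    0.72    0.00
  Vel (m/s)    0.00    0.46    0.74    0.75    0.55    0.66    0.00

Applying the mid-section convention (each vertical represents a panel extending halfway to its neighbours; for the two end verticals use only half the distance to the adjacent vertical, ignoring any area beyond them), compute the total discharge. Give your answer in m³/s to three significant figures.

2.55 m³/s

w_2 = (1.48 − 0.00)/2 = 0.74 m; q_2 = 0.46 × 0.50 × 0.74 = 0.1702 m³/s
w_3 = (2.22 − 0.35)/2 = 0.935 m; q_3 = 0.74 × 1.43 × 0.935 = 0.9894 m³/s
w_4 = (2.83 − 1.48)/2 = 0.675 m; q_4 = 0.75 × 1.48 × 0.675 = 0.7493 m³/s
w_5 = (3.63 − 2.22)/2 = 0.705 m; q_5 = 0.55 × 0.98 × 0.705 = 0.3800 m³/s
w_6 = (3.95 − 2.83)/2 = 0.56 m; q_6 = 0.66 × 0.72 × 0.56 = 0.2661 m³/s
Stations 1, 7 contribute zero (depth or velocity is 0).
Q = Σ qᵢ = 2.555 m³/s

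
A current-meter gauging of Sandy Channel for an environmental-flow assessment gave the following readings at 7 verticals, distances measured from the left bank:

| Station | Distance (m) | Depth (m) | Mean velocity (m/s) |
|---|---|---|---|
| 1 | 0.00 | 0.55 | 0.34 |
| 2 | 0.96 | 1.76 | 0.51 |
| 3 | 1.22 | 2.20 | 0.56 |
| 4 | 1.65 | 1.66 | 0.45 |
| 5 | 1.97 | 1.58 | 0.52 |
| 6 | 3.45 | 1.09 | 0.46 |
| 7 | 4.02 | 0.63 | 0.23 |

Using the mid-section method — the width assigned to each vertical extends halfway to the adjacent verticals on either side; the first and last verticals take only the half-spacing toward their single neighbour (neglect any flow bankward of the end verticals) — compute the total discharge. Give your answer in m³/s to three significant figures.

w_1 = (0.96 − 0.00)/2 = 0.48 m; q_1 = 0.34 × 0.55 × 0.48 = 0.08976 m³/s
w_2 = (1.22 − 0.00)/2 = 0.61 m; q_2 = 0.51 × 1.76 × 0.61 = 0.5475 m³/s
w_3 = (1.65 − 0.96)/2 = 0.345 m; q_3 = 0.56 × 2.20 × 0.345 = 0.4250 m³/s
w_4 = (1.97 − 1.22)/2 = 0.375 m; q_4 = 0.45 × 1.66 × 0.375 = 0.2801 m³/s
w_5 = (3.45 − 1.65)/2 = 0.9 m; q_5 = 0.52 × 1.58 × 0.9 = 0.7394 m³/s
w_6 = (4.02 − 1.97)/2 = 1.025 m; q_6 = 0.46 × 1.09 × 1.025 = 0.5139 m³/s
w_7 = (4.02 − 3.45)/2 = 0.285 m; q_7 = 0.23 × 0.63 × 0.285 = 0.04130 m³/s
Q = Σ qᵢ = 2.637 m³/s

2.64 m³/s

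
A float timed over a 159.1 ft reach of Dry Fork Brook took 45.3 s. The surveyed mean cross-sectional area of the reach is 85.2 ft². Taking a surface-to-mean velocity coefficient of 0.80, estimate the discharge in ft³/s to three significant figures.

v_surface = L / t̄ = 159.1 / 45.3 = 3.512 ft/s
v_mean = 0.80 × 3.512 = 2.810 ft/s
Q = A × v_mean = 85.2 × 2.810 = 239.4 ft³/s

239 ft³/s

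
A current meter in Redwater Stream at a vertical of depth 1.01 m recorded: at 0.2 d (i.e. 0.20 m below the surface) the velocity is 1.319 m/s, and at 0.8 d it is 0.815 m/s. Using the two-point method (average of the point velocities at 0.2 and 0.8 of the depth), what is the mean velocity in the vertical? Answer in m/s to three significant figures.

v̄ = (1.319 + 0.815) / 2 = 1.067 m/s

1.07 m/s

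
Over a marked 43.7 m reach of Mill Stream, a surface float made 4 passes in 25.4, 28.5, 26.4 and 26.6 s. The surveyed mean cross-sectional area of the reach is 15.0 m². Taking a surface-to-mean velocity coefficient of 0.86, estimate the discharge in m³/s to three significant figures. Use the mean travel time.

t̄ = (25.4 + 28.5 + 26.4 + 26.6) / 4 = 26.725 s
v_surface = L / t̄ = 43.7 / 26.725 = 1.635 m/s
v_mean = 0.86 × 1.635 = 1.406 m/s
Q = A × v_mean = 15.0 × 1.406 = 21.09 m³/s

21.1 m³/s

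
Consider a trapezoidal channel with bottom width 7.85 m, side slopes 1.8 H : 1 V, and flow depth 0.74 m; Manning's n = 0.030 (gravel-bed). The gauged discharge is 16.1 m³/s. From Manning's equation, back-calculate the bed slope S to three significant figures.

A = (b + z·y)·y = (7.85 + 1.8×0.74)×0.74 = 6.795 m²
P = b + 2y√(1+z²) = 7.85 + 2×0.74×√(1+1.8²) = 10.90 m
R = A/P = 6.795/10.90 = 0.6235 m
S = (Q·n / (1·A·R^(2/3)))² = (16.1×0.030 / (1×6.795×0.7298))² = 0.009486

0.00949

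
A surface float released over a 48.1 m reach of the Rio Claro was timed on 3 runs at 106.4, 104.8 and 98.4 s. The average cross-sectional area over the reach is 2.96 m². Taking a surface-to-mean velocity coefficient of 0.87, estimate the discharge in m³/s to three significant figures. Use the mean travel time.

1.20 m³/s

t̄ = (106.4 + 104.8 + 98.4) / 3 = 103.2 s
v_surface = L / t̄ = 48.1 / 103.2 = 0.4661 m/s
v_mean = 0.87 × 0.4661 = 0.4055 m/s
Q = A × v_mean = 2.96 × 0.4055 = 1.200 m³/s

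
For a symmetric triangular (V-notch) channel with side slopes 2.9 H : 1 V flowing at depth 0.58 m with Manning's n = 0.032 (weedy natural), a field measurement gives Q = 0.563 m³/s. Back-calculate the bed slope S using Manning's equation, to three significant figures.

0.00191

A = z·y² = 2.9×0.58² = 0.9756 m²
P = 2y√(1+z²) = 2×0.58×√(1+2.9²) = 3.558 m
R = A/P = 0.9756/3.558 = 0.2742 m
S = (Q·n / (1·A·R^(2/3)))² = (0.563×0.032 / (1×0.9756×0.4220))² = 0.001915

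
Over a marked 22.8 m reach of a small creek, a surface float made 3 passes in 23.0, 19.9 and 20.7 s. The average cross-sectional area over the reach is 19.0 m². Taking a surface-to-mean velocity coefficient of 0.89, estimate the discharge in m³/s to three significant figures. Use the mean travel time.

18.2 m³/s

t̄ = (23.0 + 19.9 + 20.7) / 3 = 21.2 s
v_surface = L / t̄ = 22.8 / 21.2 = 1.075 m/s
v_mean = 0.89 × 1.075 = 0.9572 m/s
Q = A × v_mean = 19.0 × 0.9572 = 18.19 m³/s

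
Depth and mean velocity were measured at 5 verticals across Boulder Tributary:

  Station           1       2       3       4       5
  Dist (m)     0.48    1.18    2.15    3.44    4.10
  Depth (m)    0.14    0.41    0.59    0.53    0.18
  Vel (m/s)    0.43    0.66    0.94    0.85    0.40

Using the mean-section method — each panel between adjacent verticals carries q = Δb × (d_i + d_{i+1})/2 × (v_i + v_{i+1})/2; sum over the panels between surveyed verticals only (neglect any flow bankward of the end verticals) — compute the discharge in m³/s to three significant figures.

1.29 m³/s

Panel 1-2: Δb = 0.7 m, d̄ = (0.14+0.41)/2 = 0.275, v̄ = (0.43+0.66)/2 = 0.545 → q = 0.7×0.275×0.545 = 0.1049 m³/s
Panel 2-3: Δb = 0.97 m, d̄ = (0.41+0.59)/2 = 0.5, v̄ = (0.66+0.94)/2 = 0.8 → q = 0.97×0.5×0.8 = 0.3880 m³/s
Panel 3-4: Δb = 1.29 m, d̄ = (0.59+0.53)/2 = 0.56, v̄ = (0.94+0.85)/2 = 0.895 → q = 1.29×0.56×0.895 = 0.6465 m³/s
Panel 4-5: Δb = 0.66 m, d̄ = (0.53+0.18)/2 = 0.355, v̄ = (0.85+0.40)/2 = 0.625 → q = 0.66×0.355×0.625 = 0.1464 m³/s
Q = Σ q = 1.286 m³/s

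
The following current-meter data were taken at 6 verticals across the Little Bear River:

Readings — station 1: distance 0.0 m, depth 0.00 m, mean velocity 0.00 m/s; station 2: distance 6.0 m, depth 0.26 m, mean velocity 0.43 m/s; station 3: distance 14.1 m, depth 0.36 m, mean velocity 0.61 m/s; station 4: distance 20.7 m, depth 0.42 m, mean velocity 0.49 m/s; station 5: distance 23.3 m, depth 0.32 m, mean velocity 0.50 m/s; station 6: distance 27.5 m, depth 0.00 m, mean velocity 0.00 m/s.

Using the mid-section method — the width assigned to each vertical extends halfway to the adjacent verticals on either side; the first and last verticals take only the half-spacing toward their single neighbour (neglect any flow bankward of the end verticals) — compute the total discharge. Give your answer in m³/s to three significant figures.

w_2 = (14.1 − 0.0)/2 = 7.05 m; q_2 = 0.43 × 0.26 × 7.05 = 0.7882 m³/s
w_3 = (20.7 − 6.0)/2 = 7.35 m; q_3 = 0.61 × 0.36 × 7.35 = 1.614 m³/s
w_4 = (23.3 − 14.1)/2 = 4.6 m; q_4 = 0.49 × 0.42 × 4.6 = 0.9467 m³/s
w_5 = (27.5 − 20.7)/2 = 3.4 m; q_5 = 0.50 × 0.32 × 3.4 = 0.5440 m³/s
Stations 1, 6 contribute zero (depth or velocity is 0).
Q = Σ qᵢ = 3.893 m³/s

3.89 m³/s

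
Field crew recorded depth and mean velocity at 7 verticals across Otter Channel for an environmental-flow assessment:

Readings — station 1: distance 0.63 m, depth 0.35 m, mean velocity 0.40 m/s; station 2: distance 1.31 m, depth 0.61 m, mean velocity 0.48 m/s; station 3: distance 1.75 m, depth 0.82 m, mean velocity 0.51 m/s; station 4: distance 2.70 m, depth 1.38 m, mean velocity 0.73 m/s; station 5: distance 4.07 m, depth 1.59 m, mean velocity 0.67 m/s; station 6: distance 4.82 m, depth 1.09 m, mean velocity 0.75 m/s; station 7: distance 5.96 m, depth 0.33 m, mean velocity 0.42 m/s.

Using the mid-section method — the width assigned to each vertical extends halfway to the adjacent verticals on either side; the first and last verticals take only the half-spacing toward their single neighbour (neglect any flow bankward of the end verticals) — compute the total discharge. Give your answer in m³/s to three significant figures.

3.65 m³/s

w_1 = (1.31 − 0.63)/2 = 0.34 m; q_1 = 0.40 × 0.35 × 0.34 = 0.04760 m³/s
w_2 = (1.75 − 0.63)/2 = 0.56 m; q_2 = 0.48 × 0.61 × 0.56 = 0.1640 m³/s
w_3 = (2.70 − 1.31)/2 = 0.695 m; q_3 = 0.51 × 0.82 × 0.695 = 0.2906 m³/s
w_4 = (4.07 − 1.75)/2 = 1.16 m; q_4 = 0.73 × 1.38 × 1.16 = 1.169 m³/s
w_5 = (4.82 − 2.70)/2 = 1.06 m; q_5 = 0.67 × 1.59 × 1.06 = 1.129 m³/s
w_6 = (5.96 − 4.07)/2 = 0.945 m; q_6 = 0.75 × 1.09 × 0.945 = 0.7725 m³/s
w_7 = (5.96 − 4.82)/2 = 0.57 m; q_7 = 0.42 × 0.33 × 0.57 = 0.07900 m³/s
Q = Σ qᵢ = 3.652 m³/s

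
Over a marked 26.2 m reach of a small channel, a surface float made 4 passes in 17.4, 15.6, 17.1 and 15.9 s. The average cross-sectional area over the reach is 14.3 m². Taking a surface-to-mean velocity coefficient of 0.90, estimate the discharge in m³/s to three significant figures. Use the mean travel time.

20.4 m³/s

t̄ = (17.4 + 15.6 + 17.1 + 15.9) / 4 = 16.5 s
v_surface = L / t̄ = 26.2 / 16.5 = 1.588 m/s
v_mean = 0.90 × 1.588 = 1.429 m/s
Q = A × v_mean = 14.3 × 1.429 = 20.44 m³/s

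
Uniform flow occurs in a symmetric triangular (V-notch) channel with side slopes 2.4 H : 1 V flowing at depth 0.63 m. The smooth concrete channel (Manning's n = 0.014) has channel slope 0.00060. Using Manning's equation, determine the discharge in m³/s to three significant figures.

0.731 m³/s

A = z·y² = 2.4×0.63² = 0.9526 m²
P = 2y√(1+z²) = 2×0.63×√(1+2.4²) = 3.276 m
R = A/P = 0.9526/3.276 = 0.2908 m
Q = (1/n)·A·R^(2/3)·S^(1/2) = (1/0.014) × 0.9526 × 0.2908^(2/3) × 0.00060^(1/2) = 0.7315 m³/s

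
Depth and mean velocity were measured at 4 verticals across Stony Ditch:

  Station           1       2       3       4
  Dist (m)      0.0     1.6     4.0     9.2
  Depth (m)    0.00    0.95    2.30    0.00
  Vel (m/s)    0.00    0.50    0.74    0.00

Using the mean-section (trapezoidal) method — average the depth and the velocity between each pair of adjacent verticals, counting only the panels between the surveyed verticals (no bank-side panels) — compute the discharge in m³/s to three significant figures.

Panel 1-2: Δb = 1.6 m, d̄ = (0.00+0.95)/2 = 0.475, v̄ = (0.00+0.50)/2 = 0.25 → q = 1.6×0.475×0.25 = 0.1900 m³/s
Panel 2-3: Δb = 2.4 m, d̄ = (0.95+2.30)/2 = 1.625, v̄ = (0.50+0.74)/2 = 0.62 → q = 2.4×1.625×0.62 = 2.418 m³/s
Panel 3-4: Δb = 5.2 m, d̄ = (2.30+0.00)/2 = 1.15, v̄ = (0.74+0.00)/2 = 0.37 → q = 5.2×1.15×0.37 = 2.213 m³/s
Q = Σ q = 4.821 m³/s

4.82 m³/s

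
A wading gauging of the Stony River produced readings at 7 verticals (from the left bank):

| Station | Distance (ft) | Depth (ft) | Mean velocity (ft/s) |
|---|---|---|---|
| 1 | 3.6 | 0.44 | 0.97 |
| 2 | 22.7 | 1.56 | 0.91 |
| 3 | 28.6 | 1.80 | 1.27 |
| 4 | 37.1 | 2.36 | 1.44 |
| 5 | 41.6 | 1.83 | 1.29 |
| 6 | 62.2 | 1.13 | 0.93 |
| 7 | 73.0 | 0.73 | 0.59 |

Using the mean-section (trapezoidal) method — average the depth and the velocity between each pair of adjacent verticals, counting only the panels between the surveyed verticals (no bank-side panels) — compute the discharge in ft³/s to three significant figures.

Panel 1-2: Δb = 19.1 ft, d̄ = (0.44+1.56)/2 = 1, v̄ = (0.97+0.91)/2 = 0.94 → q = 19.1×1×0.94 = 17.95 ft³/s
Panel 2-3: Δb = 5.9 ft, d̄ = (1.56+1.80)/2 = 1.68, v̄ = (0.91+1.27)/2 = 1.09 → q = 5.9×1.68×1.09 = 10.80 ft³/s
Panel 3-4: Δb = 8.5 ft, d̄ = (1.80+2.36)/2 = 2.08, v̄ = (1.27+1.44)/2 = 1.355 → q = 8.5×2.08×1.355 = 23.96 ft³/s
Panel 4-5: Δb = 4.5 ft, d̄ = (2.36+1.83)/2 = 2.095, v̄ = (1.44+1.29)/2 = 1.365 → q = 4.5×2.095×1.365 = 12.87 ft³/s
Panel 5-6: Δb = 20.6 ft, d̄ = (1.83+1.13)/2 = 1.48, v̄ = (1.29+0.93)/2 = 1.11 → q = 20.6×1.48×1.11 = 33.84 ft³/s
Panel 6-7: Δb = 10.8 ft, d̄ = (1.13+0.73)/2 = 0.93, v̄ = (0.93+0.59)/2 = 0.76 → q = 10.8×0.93×0.76 = 7.633 ft³/s
Q = Σ q = 107.1 ft³/s

107 ft³/s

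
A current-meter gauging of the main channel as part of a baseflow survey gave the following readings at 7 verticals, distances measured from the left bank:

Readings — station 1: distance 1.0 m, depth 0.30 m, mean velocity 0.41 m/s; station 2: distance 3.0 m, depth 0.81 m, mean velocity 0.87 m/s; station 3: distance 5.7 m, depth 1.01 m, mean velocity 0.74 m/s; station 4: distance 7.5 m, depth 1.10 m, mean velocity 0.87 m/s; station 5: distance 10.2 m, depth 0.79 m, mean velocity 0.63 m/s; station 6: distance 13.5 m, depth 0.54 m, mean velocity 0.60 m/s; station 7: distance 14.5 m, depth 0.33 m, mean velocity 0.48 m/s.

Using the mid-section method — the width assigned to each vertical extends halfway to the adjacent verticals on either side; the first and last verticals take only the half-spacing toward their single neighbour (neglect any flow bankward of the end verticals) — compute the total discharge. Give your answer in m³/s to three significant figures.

w_1 = (3.0 − 1.0)/2 = 1 m; q_1 = 0.41 × 0.30 × 1 = 0.1230 m³/s
w_2 = (5.7 − 1.0)/2 = 2.35 m; q_2 = 0.87 × 0.81 × 2.35 = 1.656 m³/s
w_3 = (7.5 − 3.0)/2 = 2.25 m; q_3 = 0.74 × 1.01 × 2.25 = 1.682 m³/s
w_4 = (10.2 − 5.7)/2 = 2.25 m; q_4 = 0.87 × 1.10 × 2.25 = 2.153 m³/s
w_5 = (13.5 − 7.5)/2 = 3 m; q_5 = 0.63 × 0.79 × 3 = 1.493 m³/s
w_6 = (14.5 − 10.2)/2 = 2.15 m; q_6 = 0.60 × 0.54 × 2.15 = 0.6966 m³/s
w_7 = (14.5 − 13.5)/2 = 0.5 m; q_7 = 0.48 × 0.33 × 0.5 = 0.07920 m³/s
Q = Σ qᵢ = 7.883 m³/s

7.88 m³/s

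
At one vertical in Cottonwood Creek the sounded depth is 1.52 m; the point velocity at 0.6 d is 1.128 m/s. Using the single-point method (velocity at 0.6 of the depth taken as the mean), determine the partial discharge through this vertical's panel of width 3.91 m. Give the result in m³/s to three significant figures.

6.70 m³/s

v̄ = v₀.₆ = 1.128 m/s
q = v̄ × d × w = 1.128 × 1.52 × 3.91 = 6.704 m³/s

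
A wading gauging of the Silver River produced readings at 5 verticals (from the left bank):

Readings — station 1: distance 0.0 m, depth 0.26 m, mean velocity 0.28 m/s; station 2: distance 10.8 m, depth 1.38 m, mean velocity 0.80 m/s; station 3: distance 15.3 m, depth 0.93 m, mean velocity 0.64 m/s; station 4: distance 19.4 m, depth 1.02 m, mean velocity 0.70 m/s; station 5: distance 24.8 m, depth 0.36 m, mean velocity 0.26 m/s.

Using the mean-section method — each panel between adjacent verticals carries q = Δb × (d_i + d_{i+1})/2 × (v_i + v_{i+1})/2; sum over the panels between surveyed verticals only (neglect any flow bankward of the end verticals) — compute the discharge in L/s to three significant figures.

13000 L/s

Panel 1-2: Δb = 10.8 m, d̄ = (0.26+1.38)/2 = 0.82, v̄ = (0.28+0.80)/2 = 0.54 → q = 10.8×0.82×0.54 = 4.782 m³/s
Panel 2-3: Δb = 4.5 m, d̄ = (1.38+0.93)/2 = 1.155, v̄ = (0.80+0.64)/2 = 0.72 → q = 4.5×1.155×0.72 = 3.742 m³/s
Panel 3-4: Δb = 4.1 m, d̄ = (0.93+1.02)/2 = 0.975, v̄ = (0.64+0.70)/2 = 0.67 → q = 4.1×0.975×0.67 = 2.678 m³/s
Panel 4-5: Δb = 5.4 m, d̄ = (1.02+0.36)/2 = 0.69, v̄ = (0.70+0.26)/2 = 0.48 → q = 5.4×0.69×0.48 = 1.788 m³/s
Q = Σ q = 12.99 m³/s
= 12.99 × 1000 = 12990 L/s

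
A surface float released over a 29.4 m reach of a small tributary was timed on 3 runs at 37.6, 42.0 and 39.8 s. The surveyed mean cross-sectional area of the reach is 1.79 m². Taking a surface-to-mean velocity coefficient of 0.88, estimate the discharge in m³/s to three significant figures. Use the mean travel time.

1.16 m³/s

t̄ = (37.6 + 42.0 + 39.8) / 3 = 39.8 s
v_surface = L / t̄ = 29.4 / 39.8 = 0.7387 m/s
v_mean = 0.88 × 0.7387 = 0.6501 m/s
Q = A × v_mean = 1.79 × 0.6501 = 1.164 m³/s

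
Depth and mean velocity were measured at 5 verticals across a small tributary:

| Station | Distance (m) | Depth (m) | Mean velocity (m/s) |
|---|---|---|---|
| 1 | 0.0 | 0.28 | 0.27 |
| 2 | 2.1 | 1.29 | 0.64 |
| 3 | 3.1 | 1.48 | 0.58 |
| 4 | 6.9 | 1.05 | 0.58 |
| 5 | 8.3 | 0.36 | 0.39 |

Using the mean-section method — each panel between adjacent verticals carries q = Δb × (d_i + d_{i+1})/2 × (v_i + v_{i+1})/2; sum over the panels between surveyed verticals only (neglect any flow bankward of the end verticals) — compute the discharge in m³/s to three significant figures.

Panel 1-2: Δb = 2.1 m, d̄ = (0.28+1.29)/2 = 0.785, v̄ = (0.27+0.64)/2 = 0.455 → q = 2.1×0.785×0.455 = 0.7501 m³/s
Panel 2-3: Δb = 1 m, d̄ = (1.29+1.48)/2 = 1.385, v̄ = (0.64+0.58)/2 = 0.61 → q = 1×1.385×0.61 = 0.8449 m³/s
Panel 3-4: Δb = 3.8 m, d̄ = (1.48+1.05)/2 = 1.265, v̄ = (0.58+0.58)/2 = 0.58 → q = 3.8×1.265×0.58 = 2.788 m³/s
Panel 4-5: Δb = 1.4 m, d̄ = (1.05+0.36)/2 = 0.705, v̄ = (0.58+0.39)/2 = 0.485 → q = 1.4×0.705×0.485 = 0.4787 m³/s
Q = Σ q = 4.862 m³/s

4.86 m³/s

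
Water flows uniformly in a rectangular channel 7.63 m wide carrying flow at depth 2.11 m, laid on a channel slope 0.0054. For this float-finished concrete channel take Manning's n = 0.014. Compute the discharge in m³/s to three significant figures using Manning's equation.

A = b·y = 7.63 × 2.11 = 16.10 m²
P = b + 2y = 7.63 + 2×2.11 = 11.85 m
R = A/P = 16.10/11.85 = 1.359 m
Q = (1/n)·A·R^(2/3)·S^(1/2) = (1/0.014) × 16.10 × 1.359^(2/3) × 0.0054^(1/2) = 103.7 m³/s

104 m³/s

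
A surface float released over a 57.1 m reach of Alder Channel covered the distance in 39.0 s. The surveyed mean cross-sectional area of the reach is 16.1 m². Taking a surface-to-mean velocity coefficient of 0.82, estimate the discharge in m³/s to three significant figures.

v_surface = L / t̄ = 57.1 / 39 = 1.464 m/s
v_mean = 0.82 × 1.464 = 1.201 m/s
Q = A × v_mean = 16.1 × 1.201 = 19.33 m³/s

19.3 m³/s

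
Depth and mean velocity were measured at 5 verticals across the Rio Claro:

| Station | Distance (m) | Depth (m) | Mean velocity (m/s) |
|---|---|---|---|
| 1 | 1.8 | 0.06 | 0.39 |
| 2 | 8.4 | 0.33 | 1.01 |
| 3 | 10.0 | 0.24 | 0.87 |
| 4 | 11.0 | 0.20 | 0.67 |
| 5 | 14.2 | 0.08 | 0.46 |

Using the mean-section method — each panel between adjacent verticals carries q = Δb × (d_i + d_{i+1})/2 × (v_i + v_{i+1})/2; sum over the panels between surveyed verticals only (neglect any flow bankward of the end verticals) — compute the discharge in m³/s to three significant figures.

Panel 1-2: Δb = 6.6 m, d̄ = (0.06+0.33)/2 = 0.195, v̄ = (0.39+1.01)/2 = 0.7 → q = 6.6×0.195×0.7 = 0.9009 m³/s
Panel 2-3: Δb = 1.6 m, d̄ = (0.33+0.24)/2 = 0.285, v̄ = (1.01+0.87)/2 = 0.94 → q = 1.6×0.285×0.94 = 0.4286 m³/s
Panel 3-4: Δb = 1 m, d̄ = (0.24+0.20)/2 = 0.22, v̄ = (0.87+0.67)/2 = 0.77 → q = 1×0.22×0.77 = 0.1694 m³/s
Panel 4-5: Δb = 3.2 m, d̄ = (0.20+0.08)/2 = 0.14, v̄ = (0.67+0.46)/2 = 0.565 → q = 3.2×0.14×0.565 = 0.2531 m³/s
Q = Σ q = 1.752 m³/s

1.75 m³/s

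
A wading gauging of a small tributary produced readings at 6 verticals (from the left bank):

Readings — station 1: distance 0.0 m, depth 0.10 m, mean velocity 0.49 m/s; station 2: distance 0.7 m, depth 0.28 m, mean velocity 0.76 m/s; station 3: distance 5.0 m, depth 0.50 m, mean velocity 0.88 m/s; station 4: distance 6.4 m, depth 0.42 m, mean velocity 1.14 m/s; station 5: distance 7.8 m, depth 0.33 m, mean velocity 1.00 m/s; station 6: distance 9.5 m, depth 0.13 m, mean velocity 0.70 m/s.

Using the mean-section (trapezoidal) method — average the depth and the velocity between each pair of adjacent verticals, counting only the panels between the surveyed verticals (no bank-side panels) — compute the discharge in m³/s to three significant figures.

3.00 m³/s

Panel 1-2: Δb = 0.7 m, d̄ = (0.10+0.28)/2 = 0.19, v̄ = (0.49+0.76)/2 = 0.625 → q = 0.7×0.19×0.625 = 0.08313 m³/s
Panel 2-3: Δb = 4.3 m, d̄ = (0.28+0.50)/2 = 0.39, v̄ = (0.76+0.88)/2 = 0.82 → q = 4.3×0.39×0.82 = 1.375 m³/s
Panel 3-4: Δb = 1.4 m, d̄ = (0.50+0.42)/2 = 0.46, v̄ = (0.88+1.14)/2 = 1.01 → q = 1.4×0.46×1.01 = 0.6504 m³/s
Panel 4-5: Δb = 1.4 m, d̄ = (0.42+0.33)/2 = 0.375, v̄ = (1.14+1.00)/2 = 1.07 → q = 1.4×0.375×1.07 = 0.5618 m³/s
Panel 5-6: Δb = 1.7 m, d̄ = (0.33+0.13)/2 = 0.23, v̄ = (1.00+0.70)/2 = 0.85 → q = 1.7×0.23×0.85 = 0.3324 m³/s
Q = Σ q = 3.003 m³/s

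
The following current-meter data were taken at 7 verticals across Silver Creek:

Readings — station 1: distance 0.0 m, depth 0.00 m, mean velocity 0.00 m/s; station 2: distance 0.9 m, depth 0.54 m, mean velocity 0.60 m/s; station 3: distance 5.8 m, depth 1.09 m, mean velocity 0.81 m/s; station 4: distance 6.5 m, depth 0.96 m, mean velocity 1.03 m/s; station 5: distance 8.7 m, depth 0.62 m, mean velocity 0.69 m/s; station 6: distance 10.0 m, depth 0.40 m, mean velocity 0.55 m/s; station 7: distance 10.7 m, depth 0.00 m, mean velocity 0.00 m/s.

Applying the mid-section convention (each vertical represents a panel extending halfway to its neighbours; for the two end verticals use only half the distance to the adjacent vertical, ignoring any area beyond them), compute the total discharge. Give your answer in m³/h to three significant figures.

20900 m³/h

w_2 = (5.8 − 0.0)/2 = 2.9 m; q_2 = 0.60 × 0.54 × 2.9 = 0.9396 m³/s
w_3 = (6.5 − 0.9)/2 = 2.8 m; q_3 = 0.81 × 1.09 × 2.8 = 2.472 m³/s
w_4 = (8.7 − 5.8)/2 = 1.45 m; q_4 = 1.03 × 0.96 × 1.45 = 1.434 m³/s
w_5 = (10.0 − 6.5)/2 = 1.75 m; q_5 = 0.69 × 0.62 × 1.75 = 0.7487 m³/s
w_6 = (10.7 − 8.7)/2 = 1 m; q_6 = 0.55 × 0.40 × 1 = 0.2200 m³/s
Stations 1, 7 contribute zero (depth or velocity is 0).
Q = Σ qᵢ = 5.814 m³/s
= 5.814 × 3600 = 20930 m³/h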